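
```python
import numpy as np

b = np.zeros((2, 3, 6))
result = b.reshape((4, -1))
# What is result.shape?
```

(4, 9)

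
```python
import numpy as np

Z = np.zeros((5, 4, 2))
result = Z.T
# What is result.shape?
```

(2, 4, 5)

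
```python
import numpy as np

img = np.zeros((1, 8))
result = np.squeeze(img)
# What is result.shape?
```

(8,)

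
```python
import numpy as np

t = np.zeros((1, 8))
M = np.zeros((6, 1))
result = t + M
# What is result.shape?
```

(6, 8)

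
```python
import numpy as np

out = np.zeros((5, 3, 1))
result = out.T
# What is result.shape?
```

(1, 3, 5)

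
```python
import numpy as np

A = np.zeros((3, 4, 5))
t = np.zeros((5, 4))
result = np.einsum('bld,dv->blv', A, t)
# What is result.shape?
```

(3, 4, 4)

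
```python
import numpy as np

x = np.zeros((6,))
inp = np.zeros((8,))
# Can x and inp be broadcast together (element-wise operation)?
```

No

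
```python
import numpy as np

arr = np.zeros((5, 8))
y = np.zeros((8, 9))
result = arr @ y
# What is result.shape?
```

(5, 9)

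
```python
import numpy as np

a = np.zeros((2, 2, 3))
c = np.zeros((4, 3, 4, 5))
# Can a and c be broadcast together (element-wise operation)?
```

No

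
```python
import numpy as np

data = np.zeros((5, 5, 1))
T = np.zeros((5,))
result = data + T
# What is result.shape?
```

(5, 5, 5)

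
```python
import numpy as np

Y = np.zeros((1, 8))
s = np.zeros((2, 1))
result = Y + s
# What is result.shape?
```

(2, 8)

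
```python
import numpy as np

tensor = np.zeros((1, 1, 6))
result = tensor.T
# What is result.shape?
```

(6, 1, 1)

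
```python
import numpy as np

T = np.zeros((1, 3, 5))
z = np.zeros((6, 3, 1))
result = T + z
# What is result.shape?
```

(6, 3, 5)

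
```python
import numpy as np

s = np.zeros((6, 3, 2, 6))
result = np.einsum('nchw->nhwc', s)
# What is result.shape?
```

(6, 2, 6, 3)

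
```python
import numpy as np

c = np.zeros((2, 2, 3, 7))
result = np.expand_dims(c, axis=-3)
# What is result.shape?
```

(2, 2, 1, 3, 7)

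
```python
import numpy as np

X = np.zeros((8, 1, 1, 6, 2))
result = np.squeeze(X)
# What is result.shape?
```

(8, 6, 2)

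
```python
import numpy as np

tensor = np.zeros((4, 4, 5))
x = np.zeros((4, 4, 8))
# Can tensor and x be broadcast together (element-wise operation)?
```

No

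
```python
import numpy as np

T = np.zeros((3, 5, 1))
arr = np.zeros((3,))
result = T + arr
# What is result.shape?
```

(3, 5, 3)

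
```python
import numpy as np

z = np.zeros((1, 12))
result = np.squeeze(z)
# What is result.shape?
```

(12,)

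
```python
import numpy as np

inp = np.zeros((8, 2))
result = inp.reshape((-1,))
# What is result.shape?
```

(16,)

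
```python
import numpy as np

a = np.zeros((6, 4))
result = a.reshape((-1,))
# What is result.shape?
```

(24,)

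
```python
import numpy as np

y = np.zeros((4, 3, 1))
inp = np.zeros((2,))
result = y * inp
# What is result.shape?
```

(4, 3, 2)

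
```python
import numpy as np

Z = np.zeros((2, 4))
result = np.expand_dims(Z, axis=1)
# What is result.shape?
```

(2, 1, 4)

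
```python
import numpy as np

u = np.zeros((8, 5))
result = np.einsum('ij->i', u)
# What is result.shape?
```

(8,)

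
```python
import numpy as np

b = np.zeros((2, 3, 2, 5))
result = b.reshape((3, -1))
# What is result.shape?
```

(3, 20)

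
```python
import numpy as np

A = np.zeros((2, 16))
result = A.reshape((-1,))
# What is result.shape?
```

(32,)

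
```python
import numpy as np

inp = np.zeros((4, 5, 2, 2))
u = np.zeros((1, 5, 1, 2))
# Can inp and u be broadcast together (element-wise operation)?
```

Yes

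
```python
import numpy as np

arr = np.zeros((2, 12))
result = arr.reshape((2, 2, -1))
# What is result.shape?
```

(2, 2, 6)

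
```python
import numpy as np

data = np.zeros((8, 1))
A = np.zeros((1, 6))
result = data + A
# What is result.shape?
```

(8, 6)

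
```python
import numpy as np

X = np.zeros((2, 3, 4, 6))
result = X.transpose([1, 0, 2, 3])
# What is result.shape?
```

(3, 2, 4, 6)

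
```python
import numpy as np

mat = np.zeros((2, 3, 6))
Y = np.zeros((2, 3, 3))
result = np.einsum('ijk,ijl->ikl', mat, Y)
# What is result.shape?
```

(2, 6, 3)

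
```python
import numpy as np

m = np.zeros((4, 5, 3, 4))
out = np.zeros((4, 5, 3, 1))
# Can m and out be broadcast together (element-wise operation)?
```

Yes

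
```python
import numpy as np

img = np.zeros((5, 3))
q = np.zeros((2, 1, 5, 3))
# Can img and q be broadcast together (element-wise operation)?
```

Yes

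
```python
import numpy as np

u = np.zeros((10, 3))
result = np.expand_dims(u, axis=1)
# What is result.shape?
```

(10, 1, 3)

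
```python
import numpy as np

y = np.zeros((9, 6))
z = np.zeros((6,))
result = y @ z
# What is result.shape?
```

(9,)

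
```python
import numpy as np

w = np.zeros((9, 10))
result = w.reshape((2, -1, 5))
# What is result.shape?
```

(2, 9, 5)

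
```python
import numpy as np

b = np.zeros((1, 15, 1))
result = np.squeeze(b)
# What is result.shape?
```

(15,)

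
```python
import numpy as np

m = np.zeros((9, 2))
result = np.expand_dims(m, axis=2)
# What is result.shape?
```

(9, 2, 1)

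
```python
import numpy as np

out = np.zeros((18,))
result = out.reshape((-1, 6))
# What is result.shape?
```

(3, 6)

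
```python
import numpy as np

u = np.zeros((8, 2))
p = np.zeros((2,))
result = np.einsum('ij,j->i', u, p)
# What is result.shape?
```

(8,)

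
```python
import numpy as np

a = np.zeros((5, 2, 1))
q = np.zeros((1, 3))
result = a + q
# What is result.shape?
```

(5, 2, 3)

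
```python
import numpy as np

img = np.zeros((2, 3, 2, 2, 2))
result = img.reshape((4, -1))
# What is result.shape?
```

(4, 12)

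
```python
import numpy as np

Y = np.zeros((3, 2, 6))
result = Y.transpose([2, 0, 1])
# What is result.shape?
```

(6, 3, 2)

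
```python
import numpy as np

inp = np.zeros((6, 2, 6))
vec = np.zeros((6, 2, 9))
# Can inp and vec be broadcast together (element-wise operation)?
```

No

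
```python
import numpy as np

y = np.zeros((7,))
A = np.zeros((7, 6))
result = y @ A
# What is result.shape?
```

(6,)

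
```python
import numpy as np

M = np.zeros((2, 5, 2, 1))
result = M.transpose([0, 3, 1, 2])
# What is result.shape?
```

(2, 1, 5, 2)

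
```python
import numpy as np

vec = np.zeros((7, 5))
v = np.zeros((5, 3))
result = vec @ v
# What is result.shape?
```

(7, 3)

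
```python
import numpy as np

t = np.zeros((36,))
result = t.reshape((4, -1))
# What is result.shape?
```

(4, 9)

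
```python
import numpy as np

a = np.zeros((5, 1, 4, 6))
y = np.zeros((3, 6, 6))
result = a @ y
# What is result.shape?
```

(5, 3, 4, 6)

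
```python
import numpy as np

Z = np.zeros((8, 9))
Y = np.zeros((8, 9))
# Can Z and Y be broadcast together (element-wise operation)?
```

Yes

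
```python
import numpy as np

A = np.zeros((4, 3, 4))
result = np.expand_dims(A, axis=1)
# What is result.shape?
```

(4, 1, 3, 4)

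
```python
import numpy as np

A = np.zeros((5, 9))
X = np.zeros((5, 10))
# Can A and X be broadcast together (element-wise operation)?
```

No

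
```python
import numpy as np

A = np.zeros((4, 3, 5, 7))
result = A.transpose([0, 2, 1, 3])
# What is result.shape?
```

(4, 5, 3, 7)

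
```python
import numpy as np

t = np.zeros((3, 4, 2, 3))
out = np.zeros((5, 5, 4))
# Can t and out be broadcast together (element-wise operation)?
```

No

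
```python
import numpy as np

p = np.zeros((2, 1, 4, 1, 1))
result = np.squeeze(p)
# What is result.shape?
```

(2, 4)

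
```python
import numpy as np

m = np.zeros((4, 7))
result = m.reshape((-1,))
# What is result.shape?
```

(28,)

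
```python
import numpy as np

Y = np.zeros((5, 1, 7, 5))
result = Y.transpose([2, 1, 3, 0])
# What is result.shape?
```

(7, 1, 5, 5)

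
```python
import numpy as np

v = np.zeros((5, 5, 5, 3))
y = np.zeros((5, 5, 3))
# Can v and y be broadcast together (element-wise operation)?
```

Yes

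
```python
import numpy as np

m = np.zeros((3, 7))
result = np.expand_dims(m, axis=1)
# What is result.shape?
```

(3, 1, 7)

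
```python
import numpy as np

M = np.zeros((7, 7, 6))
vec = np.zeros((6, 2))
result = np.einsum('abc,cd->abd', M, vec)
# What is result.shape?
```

(7, 7, 2)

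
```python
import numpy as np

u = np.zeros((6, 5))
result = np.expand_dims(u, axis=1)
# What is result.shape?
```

(6, 1, 5)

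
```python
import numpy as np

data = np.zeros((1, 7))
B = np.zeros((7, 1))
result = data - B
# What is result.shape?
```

(7, 7)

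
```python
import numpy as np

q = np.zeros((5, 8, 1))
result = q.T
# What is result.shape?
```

(1, 8, 5)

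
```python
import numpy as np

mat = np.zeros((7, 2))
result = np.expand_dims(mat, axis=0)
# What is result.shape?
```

(1, 7, 2)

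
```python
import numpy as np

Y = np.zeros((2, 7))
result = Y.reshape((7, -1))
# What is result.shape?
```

(7, 2)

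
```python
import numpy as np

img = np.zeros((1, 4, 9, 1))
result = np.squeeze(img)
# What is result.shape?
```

(4, 9)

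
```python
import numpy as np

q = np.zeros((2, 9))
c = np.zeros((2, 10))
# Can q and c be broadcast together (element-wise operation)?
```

No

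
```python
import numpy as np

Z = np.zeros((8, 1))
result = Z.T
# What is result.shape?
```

(1, 8)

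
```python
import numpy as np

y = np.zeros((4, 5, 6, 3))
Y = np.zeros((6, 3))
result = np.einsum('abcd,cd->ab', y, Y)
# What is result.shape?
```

(4, 5)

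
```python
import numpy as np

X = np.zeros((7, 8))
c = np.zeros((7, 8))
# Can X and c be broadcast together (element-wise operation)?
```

Yes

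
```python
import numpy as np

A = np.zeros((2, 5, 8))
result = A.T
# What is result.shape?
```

(8, 5, 2)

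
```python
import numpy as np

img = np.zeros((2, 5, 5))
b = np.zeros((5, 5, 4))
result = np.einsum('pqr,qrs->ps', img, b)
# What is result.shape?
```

(2, 4)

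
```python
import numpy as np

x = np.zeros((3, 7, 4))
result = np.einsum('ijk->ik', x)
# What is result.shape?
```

(3, 4)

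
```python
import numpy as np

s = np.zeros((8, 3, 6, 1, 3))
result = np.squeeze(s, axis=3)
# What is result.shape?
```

(8, 3, 6, 3)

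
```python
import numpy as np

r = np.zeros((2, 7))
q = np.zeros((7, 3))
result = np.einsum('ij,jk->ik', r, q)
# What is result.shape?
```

(2, 3)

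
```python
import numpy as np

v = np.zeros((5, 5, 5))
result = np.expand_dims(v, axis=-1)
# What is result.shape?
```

(5, 5, 5, 1)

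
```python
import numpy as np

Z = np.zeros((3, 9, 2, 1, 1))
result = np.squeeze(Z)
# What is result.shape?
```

(3, 9, 2)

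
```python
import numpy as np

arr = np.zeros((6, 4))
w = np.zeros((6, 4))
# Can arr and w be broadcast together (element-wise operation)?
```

Yes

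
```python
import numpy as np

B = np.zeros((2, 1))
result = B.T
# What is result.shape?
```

(1, 2)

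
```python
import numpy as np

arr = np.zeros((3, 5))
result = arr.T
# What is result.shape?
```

(5, 3)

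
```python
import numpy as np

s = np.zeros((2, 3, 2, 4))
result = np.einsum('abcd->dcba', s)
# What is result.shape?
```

(4, 2, 3, 2)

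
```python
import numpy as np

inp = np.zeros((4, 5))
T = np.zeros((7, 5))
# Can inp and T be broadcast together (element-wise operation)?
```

No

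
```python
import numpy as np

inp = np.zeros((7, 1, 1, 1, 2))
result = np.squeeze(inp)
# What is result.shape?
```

(7, 2)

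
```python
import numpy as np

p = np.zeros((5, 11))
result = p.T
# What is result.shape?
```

(11, 5)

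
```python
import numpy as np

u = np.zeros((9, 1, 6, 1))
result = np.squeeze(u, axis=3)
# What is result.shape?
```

(9, 1, 6)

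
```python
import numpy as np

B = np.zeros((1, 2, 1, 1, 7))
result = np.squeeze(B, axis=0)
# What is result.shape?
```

(2, 1, 1, 7)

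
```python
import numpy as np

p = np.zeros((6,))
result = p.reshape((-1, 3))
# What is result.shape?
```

(2, 3)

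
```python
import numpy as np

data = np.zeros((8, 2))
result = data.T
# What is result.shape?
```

(2, 8)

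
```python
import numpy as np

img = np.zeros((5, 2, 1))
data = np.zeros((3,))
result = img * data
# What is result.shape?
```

(5, 2, 3)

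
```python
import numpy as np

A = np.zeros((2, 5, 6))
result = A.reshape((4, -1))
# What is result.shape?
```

(4, 15)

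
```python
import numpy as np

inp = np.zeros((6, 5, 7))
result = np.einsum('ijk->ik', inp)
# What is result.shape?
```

(6, 7)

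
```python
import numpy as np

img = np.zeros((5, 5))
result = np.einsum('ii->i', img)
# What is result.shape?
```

(5,)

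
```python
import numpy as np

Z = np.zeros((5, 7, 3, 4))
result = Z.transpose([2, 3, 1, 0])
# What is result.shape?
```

(3, 4, 7, 5)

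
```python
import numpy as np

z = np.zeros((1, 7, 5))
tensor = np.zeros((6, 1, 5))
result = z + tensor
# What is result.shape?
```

(6, 7, 5)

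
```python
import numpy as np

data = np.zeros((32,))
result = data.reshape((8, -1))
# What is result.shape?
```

(8, 4)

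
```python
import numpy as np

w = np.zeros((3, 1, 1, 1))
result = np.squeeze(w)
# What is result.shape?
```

(3,)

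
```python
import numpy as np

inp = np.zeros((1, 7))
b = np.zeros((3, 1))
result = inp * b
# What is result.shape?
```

(3, 7)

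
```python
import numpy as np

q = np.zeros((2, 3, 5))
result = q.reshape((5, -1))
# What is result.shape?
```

(5, 6)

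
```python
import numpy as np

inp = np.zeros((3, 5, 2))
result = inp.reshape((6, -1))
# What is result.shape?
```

(6, 5)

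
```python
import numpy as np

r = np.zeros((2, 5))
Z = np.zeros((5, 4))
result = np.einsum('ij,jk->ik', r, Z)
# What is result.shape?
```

(2, 4)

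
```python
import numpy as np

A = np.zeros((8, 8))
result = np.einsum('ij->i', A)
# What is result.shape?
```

(8,)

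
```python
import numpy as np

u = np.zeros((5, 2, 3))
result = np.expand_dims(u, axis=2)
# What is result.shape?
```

(5, 2, 1, 3)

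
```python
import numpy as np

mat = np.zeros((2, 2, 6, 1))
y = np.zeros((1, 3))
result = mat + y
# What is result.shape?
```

(2, 2, 6, 3)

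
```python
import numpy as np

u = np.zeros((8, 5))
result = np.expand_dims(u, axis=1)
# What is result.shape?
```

(8, 1, 5)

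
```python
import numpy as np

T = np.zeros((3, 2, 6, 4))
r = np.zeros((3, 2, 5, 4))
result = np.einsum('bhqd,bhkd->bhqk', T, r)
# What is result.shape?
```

(3, 2, 6, 5)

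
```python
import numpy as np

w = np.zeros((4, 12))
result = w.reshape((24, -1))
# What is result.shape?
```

(24, 2)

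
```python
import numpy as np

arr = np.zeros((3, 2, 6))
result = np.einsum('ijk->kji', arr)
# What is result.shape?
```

(6, 2, 3)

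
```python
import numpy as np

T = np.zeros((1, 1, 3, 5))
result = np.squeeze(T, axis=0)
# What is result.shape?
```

(1, 3, 5)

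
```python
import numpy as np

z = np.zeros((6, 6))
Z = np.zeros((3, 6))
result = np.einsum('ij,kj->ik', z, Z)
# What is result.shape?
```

(6, 3)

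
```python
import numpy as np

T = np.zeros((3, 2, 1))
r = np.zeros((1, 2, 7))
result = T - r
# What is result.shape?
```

(3, 2, 7)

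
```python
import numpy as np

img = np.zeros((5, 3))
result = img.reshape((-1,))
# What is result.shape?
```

(15,)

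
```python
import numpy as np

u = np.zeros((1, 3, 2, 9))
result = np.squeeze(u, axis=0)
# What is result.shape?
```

(3, 2, 9)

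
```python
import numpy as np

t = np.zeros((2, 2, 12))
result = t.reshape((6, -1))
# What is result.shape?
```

(6, 8)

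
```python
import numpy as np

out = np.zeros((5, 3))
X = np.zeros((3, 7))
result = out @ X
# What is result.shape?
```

(5, 7)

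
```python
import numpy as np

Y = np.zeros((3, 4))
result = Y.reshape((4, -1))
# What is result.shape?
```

(4, 3)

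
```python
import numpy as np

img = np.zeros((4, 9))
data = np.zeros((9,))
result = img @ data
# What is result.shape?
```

(4,)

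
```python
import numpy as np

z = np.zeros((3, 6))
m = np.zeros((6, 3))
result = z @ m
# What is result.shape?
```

(3, 3)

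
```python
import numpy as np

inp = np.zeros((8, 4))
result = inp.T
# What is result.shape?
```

(4, 8)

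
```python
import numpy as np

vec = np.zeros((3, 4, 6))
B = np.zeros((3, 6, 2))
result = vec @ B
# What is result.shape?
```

(3, 4, 2)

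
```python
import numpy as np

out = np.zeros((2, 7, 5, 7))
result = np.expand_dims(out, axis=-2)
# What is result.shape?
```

(2, 7, 5, 1, 7)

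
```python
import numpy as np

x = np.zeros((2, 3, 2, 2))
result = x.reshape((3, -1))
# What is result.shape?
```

(3, 8)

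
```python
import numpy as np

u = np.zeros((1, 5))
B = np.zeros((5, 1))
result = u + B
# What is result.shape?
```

(5, 5)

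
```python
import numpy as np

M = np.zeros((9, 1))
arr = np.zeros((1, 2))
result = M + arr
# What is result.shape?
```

(9, 2)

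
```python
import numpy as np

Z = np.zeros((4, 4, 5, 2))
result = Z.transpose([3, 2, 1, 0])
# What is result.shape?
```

(2, 5, 4, 4)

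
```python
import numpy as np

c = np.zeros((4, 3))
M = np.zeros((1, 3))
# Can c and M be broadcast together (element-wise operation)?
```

Yes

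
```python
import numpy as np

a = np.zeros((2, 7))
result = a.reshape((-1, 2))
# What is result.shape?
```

(7, 2)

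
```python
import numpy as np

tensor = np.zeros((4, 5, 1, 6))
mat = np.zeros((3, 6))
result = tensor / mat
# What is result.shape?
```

(4, 5, 3, 6)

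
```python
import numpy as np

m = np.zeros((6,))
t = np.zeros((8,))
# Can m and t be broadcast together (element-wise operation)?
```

No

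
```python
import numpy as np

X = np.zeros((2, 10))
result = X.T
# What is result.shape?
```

(10, 2)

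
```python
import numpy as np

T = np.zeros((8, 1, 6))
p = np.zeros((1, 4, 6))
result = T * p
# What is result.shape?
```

(8, 4, 6)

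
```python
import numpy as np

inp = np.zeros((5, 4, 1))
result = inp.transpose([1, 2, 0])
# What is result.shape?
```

(4, 1, 5)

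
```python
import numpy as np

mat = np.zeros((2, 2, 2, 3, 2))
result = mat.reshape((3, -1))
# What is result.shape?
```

(3, 16)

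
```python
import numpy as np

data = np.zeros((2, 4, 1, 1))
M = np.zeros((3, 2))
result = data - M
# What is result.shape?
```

(2, 4, 3, 2)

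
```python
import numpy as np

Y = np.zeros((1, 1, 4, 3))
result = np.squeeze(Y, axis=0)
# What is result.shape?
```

(1, 4, 3)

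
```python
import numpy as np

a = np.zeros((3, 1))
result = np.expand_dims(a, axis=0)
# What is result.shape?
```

(1, 3, 1)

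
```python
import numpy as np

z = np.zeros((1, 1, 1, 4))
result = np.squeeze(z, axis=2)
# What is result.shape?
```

(1, 1, 4)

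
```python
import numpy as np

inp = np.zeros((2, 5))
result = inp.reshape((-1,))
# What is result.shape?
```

(10,)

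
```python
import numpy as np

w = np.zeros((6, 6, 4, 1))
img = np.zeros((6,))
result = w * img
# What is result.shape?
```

(6, 6, 4, 6)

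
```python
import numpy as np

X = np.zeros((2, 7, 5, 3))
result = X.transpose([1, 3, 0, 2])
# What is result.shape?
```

(7, 3, 2, 5)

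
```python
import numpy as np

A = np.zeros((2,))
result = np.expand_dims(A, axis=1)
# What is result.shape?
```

(2, 1)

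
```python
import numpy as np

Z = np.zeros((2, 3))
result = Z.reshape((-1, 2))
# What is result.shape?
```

(3, 2)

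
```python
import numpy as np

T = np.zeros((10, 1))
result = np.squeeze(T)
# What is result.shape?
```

(10,)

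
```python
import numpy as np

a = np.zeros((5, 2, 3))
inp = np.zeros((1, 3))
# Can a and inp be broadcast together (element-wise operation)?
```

Yes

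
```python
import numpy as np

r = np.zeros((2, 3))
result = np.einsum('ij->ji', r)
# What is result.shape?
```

(3, 2)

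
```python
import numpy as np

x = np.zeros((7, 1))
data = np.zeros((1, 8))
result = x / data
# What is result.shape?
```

(7, 8)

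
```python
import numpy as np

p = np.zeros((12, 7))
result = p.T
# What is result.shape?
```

(7, 12)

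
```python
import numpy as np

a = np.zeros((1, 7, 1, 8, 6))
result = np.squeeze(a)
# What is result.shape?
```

(7, 8, 6)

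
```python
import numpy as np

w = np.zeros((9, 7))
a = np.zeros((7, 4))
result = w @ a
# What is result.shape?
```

(9, 4)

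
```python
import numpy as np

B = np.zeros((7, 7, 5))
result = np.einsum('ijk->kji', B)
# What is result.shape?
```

(5, 7, 7)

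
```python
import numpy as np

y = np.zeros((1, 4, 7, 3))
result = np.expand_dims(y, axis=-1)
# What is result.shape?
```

(1, 4, 7, 3, 1)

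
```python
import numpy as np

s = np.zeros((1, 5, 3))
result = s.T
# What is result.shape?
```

(3, 5, 1)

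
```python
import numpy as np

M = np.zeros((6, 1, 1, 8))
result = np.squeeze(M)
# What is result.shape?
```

(6, 8)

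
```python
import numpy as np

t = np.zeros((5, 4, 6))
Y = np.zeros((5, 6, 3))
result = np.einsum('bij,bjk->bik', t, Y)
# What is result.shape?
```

(5, 4, 3)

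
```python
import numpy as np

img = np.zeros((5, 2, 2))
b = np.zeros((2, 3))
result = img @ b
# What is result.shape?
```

(5, 2, 3)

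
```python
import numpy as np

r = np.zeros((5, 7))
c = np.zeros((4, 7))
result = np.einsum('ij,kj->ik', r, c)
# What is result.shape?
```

(5, 4)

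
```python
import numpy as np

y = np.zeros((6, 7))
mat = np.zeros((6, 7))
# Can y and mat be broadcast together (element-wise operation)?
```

Yes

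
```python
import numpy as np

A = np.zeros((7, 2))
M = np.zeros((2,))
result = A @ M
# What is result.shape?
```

(7,)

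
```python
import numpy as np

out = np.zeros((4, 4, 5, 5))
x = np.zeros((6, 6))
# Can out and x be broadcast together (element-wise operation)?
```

No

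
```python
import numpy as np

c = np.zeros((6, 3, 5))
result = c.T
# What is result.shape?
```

(5, 3, 6)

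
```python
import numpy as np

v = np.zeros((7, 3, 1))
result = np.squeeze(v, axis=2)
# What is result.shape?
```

(7, 3)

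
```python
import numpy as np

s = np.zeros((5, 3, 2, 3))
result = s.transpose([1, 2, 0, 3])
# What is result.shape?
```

(3, 2, 5, 3)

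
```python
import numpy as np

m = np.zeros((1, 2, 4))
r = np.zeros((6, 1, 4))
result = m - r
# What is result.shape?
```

(6, 2, 4)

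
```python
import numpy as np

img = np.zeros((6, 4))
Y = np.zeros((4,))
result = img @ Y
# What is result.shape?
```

(6,)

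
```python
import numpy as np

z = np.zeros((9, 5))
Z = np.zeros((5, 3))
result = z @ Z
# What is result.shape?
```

(9, 3)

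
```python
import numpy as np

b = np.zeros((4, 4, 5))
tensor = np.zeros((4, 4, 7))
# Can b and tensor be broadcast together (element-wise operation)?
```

No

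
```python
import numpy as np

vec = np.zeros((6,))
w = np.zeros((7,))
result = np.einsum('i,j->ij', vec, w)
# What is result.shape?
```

(6, 7)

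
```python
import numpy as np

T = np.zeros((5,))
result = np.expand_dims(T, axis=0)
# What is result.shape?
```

(1, 5)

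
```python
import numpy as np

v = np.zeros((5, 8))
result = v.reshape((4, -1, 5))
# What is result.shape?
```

(4, 2, 5)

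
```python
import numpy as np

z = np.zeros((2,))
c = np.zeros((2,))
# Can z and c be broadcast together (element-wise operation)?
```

Yes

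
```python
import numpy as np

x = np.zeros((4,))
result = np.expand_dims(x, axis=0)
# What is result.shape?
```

(1, 4)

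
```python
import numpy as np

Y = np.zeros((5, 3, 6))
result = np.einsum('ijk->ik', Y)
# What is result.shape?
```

(5, 6)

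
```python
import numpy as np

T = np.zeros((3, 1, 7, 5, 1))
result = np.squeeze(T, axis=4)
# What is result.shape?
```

(3, 1, 7, 5)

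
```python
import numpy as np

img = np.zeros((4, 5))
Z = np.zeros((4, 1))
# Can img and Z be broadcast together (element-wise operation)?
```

Yes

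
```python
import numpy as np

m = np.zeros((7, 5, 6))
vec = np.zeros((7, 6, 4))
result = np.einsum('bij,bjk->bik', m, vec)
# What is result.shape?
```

(7, 5, 4)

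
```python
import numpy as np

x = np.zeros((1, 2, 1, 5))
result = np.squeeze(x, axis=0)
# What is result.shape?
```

(2, 1, 5)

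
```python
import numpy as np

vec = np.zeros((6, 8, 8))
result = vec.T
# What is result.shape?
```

(8, 8, 6)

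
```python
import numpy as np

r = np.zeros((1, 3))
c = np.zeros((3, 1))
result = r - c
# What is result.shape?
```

(3, 3)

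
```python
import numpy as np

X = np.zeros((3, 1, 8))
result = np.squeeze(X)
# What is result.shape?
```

(3, 8)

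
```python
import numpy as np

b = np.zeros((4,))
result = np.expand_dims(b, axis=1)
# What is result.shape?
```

(4, 1)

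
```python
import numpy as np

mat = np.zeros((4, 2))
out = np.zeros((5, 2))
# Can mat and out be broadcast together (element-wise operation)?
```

No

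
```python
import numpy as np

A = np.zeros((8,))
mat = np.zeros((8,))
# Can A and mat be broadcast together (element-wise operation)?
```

Yes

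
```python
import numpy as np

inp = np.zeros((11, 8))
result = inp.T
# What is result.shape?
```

(8, 11)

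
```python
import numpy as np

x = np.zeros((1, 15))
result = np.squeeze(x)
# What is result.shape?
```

(15,)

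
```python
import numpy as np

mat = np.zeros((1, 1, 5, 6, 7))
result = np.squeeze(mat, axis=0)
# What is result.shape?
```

(1, 5, 6, 7)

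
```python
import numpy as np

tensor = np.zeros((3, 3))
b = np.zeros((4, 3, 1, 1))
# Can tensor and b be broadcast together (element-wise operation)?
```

Yes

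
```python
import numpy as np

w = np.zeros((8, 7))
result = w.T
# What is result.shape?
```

(7, 8)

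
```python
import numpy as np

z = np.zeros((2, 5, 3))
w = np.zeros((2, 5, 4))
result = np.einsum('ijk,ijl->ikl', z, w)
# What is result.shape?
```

(2, 3, 4)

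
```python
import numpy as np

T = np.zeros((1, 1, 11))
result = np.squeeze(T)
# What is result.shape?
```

(11,)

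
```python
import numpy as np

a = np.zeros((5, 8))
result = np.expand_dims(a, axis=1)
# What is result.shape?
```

(5, 1, 8)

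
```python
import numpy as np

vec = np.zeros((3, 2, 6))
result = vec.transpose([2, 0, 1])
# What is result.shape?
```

(6, 3, 2)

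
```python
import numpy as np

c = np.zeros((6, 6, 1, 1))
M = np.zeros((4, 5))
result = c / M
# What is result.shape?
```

(6, 6, 4, 5)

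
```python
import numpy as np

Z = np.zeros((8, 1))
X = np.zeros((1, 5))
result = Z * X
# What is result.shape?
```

(8, 5)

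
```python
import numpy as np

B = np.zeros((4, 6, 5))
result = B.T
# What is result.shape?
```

(5, 6, 4)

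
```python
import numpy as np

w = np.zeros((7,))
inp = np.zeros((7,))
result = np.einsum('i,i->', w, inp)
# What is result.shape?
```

()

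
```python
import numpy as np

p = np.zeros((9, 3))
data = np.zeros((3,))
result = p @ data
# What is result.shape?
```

(9,)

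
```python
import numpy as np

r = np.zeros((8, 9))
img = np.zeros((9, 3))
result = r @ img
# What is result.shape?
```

(8, 3)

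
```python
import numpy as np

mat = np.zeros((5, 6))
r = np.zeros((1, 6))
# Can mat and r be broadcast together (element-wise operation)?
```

Yes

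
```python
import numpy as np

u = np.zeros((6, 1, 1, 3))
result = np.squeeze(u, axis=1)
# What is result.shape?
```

(6, 1, 3)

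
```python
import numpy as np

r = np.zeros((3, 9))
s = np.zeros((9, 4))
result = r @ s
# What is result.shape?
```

(3, 4)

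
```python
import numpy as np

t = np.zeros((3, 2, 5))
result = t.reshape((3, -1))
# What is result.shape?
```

(3, 10)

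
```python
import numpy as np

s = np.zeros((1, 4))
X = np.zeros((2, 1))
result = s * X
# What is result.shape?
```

(2, 4)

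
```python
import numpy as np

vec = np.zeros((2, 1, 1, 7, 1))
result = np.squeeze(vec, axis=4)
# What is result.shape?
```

(2, 1, 1, 7)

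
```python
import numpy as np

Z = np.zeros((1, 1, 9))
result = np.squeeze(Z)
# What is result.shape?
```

(9,)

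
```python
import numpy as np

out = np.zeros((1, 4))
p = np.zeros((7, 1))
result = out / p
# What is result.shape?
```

(7, 4)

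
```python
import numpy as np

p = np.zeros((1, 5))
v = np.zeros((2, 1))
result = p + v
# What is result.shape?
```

(2, 5)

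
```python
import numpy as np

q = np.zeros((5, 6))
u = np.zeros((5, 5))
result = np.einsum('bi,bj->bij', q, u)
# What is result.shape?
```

(5, 6, 5)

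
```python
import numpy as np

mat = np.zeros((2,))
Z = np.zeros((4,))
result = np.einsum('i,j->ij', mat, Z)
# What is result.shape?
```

(2, 4)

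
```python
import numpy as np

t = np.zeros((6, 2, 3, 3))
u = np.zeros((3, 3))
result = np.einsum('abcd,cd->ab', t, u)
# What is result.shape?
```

(6, 2)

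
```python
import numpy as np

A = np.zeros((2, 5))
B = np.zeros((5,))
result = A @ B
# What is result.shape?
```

(2,)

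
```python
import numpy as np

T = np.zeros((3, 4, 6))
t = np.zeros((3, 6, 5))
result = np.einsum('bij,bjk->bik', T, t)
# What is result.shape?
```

(3, 4, 5)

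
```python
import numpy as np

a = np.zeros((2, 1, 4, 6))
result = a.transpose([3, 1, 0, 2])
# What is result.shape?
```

(6, 1, 2, 4)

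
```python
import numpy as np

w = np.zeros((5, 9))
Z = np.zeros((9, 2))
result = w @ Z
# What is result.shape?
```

(5, 2)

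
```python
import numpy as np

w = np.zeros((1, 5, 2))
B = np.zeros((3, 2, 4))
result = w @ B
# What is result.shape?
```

(3, 5, 4)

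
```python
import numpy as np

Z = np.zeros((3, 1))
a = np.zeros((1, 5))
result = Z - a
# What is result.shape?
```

(3, 5)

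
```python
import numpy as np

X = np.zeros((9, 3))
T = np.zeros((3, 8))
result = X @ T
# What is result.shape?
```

(9, 8)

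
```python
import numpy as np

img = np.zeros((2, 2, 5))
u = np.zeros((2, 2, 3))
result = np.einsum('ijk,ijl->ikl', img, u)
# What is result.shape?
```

(2, 5, 3)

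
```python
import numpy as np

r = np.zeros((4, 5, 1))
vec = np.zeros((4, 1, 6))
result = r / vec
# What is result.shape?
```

(4, 5, 6)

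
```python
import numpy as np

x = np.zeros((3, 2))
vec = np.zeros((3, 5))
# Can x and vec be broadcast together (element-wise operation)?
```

No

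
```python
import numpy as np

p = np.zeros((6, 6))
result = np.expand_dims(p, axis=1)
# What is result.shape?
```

(6, 1, 6)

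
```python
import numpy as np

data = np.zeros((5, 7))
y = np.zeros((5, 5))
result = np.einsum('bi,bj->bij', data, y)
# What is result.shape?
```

(5, 7, 5)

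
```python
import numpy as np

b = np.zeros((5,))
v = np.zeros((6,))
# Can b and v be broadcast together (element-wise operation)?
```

No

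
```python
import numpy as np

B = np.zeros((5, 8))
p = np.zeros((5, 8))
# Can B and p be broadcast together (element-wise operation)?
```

Yes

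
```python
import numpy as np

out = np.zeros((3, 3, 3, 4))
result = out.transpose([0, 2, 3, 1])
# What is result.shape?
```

(3, 3, 4, 3)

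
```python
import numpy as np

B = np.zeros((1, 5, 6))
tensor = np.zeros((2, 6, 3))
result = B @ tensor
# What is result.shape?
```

(2, 5, 3)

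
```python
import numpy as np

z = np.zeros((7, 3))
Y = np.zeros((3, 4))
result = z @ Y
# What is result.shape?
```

(7, 4)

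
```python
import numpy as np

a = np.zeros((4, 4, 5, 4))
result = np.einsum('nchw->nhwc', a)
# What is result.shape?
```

(4, 5, 4, 4)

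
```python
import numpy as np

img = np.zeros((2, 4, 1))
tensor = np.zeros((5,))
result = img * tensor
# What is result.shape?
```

(2, 4, 5)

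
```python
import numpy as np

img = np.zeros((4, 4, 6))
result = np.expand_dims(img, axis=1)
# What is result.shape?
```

(4, 1, 4, 6)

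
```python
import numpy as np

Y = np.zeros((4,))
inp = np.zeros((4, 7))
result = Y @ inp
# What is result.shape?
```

(7,)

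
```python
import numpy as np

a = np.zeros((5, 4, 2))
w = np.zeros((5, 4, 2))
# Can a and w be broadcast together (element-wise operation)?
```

Yes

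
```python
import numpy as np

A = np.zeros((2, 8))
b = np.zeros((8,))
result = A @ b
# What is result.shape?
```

(2,)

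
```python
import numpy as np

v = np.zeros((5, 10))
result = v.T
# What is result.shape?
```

(10, 5)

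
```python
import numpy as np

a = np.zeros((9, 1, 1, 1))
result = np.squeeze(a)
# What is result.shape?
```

(9,)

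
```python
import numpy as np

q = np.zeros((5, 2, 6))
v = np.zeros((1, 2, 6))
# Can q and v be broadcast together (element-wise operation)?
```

Yes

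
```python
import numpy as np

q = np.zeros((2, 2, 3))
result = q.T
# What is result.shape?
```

(3, 2, 2)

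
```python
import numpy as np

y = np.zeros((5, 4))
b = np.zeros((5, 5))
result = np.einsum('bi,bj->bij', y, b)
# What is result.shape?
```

(5, 4, 5)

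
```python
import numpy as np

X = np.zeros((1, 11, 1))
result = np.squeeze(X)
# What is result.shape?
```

(11,)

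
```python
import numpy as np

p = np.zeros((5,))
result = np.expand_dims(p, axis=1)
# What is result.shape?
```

(5, 1)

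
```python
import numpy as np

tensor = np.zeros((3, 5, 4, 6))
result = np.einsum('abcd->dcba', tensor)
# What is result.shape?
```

(6, 4, 5, 3)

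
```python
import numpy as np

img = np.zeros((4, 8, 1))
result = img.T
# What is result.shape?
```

(1, 8, 4)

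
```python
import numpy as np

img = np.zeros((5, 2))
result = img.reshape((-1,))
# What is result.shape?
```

(10,)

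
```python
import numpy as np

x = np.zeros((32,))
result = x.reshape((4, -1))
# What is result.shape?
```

(4, 8)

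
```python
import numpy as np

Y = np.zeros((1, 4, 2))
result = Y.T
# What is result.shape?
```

(2, 4, 1)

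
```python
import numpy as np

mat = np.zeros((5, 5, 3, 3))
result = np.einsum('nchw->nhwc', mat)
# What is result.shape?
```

(5, 3, 3, 5)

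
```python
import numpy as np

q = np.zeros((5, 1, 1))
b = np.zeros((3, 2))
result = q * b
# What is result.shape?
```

(5, 3, 2)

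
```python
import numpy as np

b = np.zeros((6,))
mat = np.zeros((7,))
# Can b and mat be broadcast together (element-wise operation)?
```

No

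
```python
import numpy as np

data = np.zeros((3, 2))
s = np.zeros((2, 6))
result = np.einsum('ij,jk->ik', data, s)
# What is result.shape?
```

(3, 6)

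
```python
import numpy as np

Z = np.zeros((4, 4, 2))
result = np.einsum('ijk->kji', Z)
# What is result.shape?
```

(2, 4, 4)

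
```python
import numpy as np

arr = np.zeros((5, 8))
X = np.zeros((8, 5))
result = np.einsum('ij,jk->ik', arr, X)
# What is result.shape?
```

(5, 5)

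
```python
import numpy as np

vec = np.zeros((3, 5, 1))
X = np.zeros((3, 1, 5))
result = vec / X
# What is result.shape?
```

(3, 5, 5)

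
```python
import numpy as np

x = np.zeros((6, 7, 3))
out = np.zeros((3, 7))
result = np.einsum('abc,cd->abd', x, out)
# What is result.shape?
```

(6, 7, 7)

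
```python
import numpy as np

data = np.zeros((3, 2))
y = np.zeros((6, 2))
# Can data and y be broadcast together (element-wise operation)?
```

No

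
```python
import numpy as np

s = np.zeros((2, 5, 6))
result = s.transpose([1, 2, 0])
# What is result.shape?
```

(5, 6, 2)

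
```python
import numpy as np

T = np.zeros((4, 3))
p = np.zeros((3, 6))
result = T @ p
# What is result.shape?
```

(4, 6)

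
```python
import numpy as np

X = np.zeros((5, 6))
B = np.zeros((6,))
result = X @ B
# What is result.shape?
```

(5,)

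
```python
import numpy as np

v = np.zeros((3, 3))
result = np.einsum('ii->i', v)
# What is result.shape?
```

(3,)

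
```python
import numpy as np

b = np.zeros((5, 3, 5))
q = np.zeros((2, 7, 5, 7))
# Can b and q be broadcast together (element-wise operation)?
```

No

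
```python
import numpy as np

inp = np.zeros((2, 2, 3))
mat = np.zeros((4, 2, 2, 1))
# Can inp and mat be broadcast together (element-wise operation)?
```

Yes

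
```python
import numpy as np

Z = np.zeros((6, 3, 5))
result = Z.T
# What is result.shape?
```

(5, 3, 6)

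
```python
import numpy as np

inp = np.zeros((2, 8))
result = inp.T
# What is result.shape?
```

(8, 2)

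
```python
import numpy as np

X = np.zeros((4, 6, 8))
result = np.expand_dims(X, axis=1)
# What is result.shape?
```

(4, 1, 6, 8)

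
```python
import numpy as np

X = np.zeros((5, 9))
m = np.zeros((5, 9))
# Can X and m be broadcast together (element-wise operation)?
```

Yes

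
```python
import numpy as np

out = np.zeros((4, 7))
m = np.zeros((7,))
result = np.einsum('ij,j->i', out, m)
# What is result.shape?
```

(4,)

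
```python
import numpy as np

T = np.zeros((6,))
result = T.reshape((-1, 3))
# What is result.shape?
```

(2, 3)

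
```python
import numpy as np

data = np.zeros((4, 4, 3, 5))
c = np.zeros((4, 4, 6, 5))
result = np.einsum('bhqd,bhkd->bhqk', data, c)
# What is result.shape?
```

(4, 4, 3, 6)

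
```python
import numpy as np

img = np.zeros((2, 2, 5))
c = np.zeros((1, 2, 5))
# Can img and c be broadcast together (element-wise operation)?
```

Yes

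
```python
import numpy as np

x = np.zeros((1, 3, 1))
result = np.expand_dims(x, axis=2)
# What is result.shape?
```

(1, 3, 1, 1)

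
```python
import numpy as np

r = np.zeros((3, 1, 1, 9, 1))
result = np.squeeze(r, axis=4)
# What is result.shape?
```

(3, 1, 1, 9)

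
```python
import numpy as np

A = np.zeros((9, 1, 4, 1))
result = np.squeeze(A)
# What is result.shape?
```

(9, 4)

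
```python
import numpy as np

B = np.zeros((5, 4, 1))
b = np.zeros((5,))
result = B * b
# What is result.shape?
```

(5, 4, 5)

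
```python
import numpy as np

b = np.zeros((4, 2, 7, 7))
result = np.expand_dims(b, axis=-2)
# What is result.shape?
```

(4, 2, 7, 1, 7)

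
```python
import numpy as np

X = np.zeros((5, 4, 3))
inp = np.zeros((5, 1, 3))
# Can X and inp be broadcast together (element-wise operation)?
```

Yes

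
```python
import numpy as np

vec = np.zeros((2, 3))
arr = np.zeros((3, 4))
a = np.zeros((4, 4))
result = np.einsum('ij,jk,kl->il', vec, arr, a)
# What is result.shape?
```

(2, 4)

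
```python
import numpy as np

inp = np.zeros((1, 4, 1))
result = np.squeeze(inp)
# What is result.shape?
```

(4,)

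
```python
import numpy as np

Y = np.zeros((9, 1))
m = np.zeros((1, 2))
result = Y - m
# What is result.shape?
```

(9, 2)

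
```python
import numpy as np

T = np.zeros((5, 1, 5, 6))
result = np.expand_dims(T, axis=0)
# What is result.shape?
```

(1, 5, 1, 5, 6)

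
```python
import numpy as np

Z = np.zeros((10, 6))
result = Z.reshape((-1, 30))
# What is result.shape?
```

(2, 30)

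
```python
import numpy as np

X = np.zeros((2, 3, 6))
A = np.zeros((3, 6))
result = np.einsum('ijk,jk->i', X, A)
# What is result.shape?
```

(2,)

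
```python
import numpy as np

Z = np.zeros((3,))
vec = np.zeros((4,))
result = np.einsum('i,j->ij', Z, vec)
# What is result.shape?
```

(3, 4)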